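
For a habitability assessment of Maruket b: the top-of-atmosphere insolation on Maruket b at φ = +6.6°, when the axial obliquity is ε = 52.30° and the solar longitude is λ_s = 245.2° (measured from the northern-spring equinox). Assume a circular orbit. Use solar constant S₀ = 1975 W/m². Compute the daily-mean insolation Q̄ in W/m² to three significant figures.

Q̄ ≈ 356 W/m²

Solar declination: sin δ = sin ε · sin λ_s = sin 52.30° × sin 245.2° = -0.71825, so δ = -45.911°.
cos H₀ = −tan(+6.6°) tan(-45.911°) = 0.1194, H₀ = 1.4511 rad.
Bracket: H₀ sin φ sin δ + cos φ cos δ sin H₀ = 1.4511×0.11494×-0.71825 + 0.99337×0.69578×0.99284 = -0.119797 + 0.686218 = 0.566421.
Q̄ = (S₀/π) × [bracket] = (1975/π) × 0.566421 = 356.1 W/m².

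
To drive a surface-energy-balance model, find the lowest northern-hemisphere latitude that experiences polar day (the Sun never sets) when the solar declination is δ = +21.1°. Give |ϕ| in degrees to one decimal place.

|ϕ| = 68.9°

Polar day requires cos h₀ = −tan ϕ tan δ ≤ −1, i.e. tan ϕ tan δ ≥ 1.
The boundary is |tan ϕ| · |tan δ| = 1, so |ϕ| = 90° − |δ| = 90° − 21.1° = 68.9° in the northern hemisphere.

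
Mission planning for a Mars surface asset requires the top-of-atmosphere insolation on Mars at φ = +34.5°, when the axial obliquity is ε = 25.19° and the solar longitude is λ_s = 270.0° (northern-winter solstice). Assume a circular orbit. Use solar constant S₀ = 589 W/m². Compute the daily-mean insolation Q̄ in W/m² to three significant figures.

Solar declination: sin δ = sin ε · sin λ_s = sin 25.19° × sin 270.0° = -0.42562, so δ = -25.190°.
cos H₀ = −tan(+34.5°) tan(-25.190°) = 0.3233, H₀ = 1.2416 rad.
Bracket: H₀ sin φ sin δ + cos φ cos δ sin H₀ = 1.2416×0.56641×-0.42562 + 0.82413×0.90490×0.94631 = -0.299319 + 0.705716 = 0.406397.
Q̄ = (S₀/π) × [bracket] = (589/π) × 0.406397 = 76.19 W/m².

Q̄ ≈ 76.2 W/m²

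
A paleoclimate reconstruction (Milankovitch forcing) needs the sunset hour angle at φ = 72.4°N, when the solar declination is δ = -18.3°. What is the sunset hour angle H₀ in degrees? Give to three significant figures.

H₀ = 0.00°

cos H₀ = −tan φ · tan δ = 1.0426 ≥ 1, so the Sun never rises (polar night) and H₀ = 0.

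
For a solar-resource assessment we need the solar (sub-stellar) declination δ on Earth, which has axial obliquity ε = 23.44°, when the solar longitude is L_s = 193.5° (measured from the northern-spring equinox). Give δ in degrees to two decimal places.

δ = -5.33°

sin δ = sin ε · sin L_s = sin 23.44° × sin 193.5° = -0.092862.
δ = arcsin(-0.092862) = -5.33°.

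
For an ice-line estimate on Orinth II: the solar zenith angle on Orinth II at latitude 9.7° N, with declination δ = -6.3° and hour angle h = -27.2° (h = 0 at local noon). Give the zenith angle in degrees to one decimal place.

cos θ_z = sin ϕ sin δ + cos ϕ cos δ cos h = -0.018489 + 0.871406 = 0.852917.
θ_z = arccos(0.852917) = 31.5°.

θ_z = 31.5°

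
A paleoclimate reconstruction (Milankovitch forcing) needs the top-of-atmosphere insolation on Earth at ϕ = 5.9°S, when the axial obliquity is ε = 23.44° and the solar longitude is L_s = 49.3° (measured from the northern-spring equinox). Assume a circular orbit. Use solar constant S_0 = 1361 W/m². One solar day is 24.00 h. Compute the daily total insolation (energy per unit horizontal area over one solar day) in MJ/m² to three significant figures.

33.7 MJ/m²

Solar declination: sin δ = sin ε · sin L_s = sin 23.44° × sin 49.3° = 0.30158, so δ = +17.552°.
cos h₀ = −tan(-5.9°) tan(+17.552°) = 0.0327, h₀ = 1.5381 rad.
Bracket: h₀ sin ϕ sin δ + cos ϕ cos δ sin h₀ = 1.5381×-0.10279×0.30158 + 0.99470×0.95344×0.99947 = -0.047680 + 0.947884 = 0.900204.
Q̄ = (S_0/π) × [bracket] = (1361/π) × 0.900204 = 389.99 W/m².
Daily total = Q̄ × 24.00 h × 3600 s/h = 389.99 × 24.00 × 3600 / 10⁶ = 33.70 MJ/m².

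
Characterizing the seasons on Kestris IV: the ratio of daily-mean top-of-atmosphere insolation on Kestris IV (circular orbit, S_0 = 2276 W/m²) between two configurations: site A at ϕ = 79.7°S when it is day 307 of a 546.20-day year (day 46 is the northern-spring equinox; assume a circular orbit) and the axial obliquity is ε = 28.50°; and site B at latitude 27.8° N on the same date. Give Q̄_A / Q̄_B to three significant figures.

Q̄_A / Q̄_B ≈ 0.0946

— Configuration A (ϕ=-79.7°):
Solar longitude: L_s = 360° × (307 − 46)/546.20 = 172.025°.
sin δ = sin 28.50° × sin 172.025° = 0.06620, so δ = +3.796°.
cos h₀ = −tan(-79.7°) tan(+3.796°) = 0.3651, h₀ = 1.1971 rad.
Bracket: h₀ sin ϕ sin δ + cos ϕ cos δ sin h₀ = 1.1971×-0.98389×0.06620 + 0.17880×0.99781×0.93097 = -0.077971 + 0.166093 = 0.088122.
Q̄ = (S_0/π) × [bracket] = (2276/π) × 0.088122 = 63.842 W/m².
— Configuration B (ϕ=+27.8°):
cos h₀ = −tan(+27.8°) tan(+3.796°) = -0.0350, h₀ = 1.6058 rad.
Bracket: h₀ sin ϕ sin δ + cos ϕ cos δ sin h₀ = 1.6058×0.46639×0.06620 + 0.88458×0.99781×0.99939 = 0.049579 + 0.882104 = 0.931683.
Q̄ = (S_0/π) × [bracket] = (2276/π) × 0.931683 = 674.98 W/m².
Ratio Q̄_A / Q̄_B = 63.842 / 674.98 = 0.09458.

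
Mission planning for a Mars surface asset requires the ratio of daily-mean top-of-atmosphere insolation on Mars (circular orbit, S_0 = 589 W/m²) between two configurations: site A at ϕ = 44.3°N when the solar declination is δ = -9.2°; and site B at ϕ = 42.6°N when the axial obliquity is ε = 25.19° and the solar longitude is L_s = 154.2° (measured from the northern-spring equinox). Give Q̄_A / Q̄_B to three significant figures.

Q̄_A / Q̄_B ≈ 0.580

— Configuration A (ϕ=+44.3°):
cos h₀ = −tan(+44.3°) tan(-9.200°) = 0.1581, h₀ = 1.4121 rad.
Bracket: h₀ sin ϕ sin δ + cos ϕ cos δ sin h₀ = 1.4121×0.69842×-0.15988 + 0.71569×0.98714×0.98743 = -0.157680 + 0.697606 = 0.539926.
Q̄ = (S_0/π) × [bracket] = (589/π) × 0.539926 = 101.23 W/m².
— Configuration B (ϕ=+42.6°):
Solar declination: sin δ = sin ε · sin L_s = sin 25.19° × sin 154.2° = 0.18524, so δ = +10.675°.
cos h₀ = −tan(+42.6°) tan(+10.675°) = -0.1733, h₀ = 1.7450 rad.
Bracket: h₀ sin ϕ sin δ + cos ϕ cos δ sin h₀ = 1.7450×0.67688×0.18524 + 0.73610×0.98269×0.98486 = 0.218797 + 0.712406 = 0.931203.
Q̄ = (S_0/π) × [bracket] = (589/π) × 0.931203 = 174.59 W/m².
Ratio Q̄_A / Q̄_B = 101.23 / 174.59 = 0.5798.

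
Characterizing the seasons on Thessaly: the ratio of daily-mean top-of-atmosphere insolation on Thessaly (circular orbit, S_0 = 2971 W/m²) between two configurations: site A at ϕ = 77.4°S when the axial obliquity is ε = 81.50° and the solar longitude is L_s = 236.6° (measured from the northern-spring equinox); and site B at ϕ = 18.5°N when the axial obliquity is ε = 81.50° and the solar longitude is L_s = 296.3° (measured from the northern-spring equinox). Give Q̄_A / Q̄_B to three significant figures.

— Configuration A (ϕ=-77.4°):
Solar declination: sin δ = sin ε · sin L_s = sin 81.50° × sin 236.6° = -0.82568, so δ = -55.657°.
cos h₀ = −tan(-77.4°) tan(-55.657°) = -6.5478 ≤ −1 ⇒ polar day, h₀ = π.
Bracket: h₀ sin ϕ sin δ + cos ϕ cos δ sin h₀ = 3.1416×-0.97592×-0.82568 + 0.21814×0.56414×0.00000 = 2.531494 + 0.000000 = 2.531494.
Q̄ = (S_0/π) × [bracket] = (2971/π) × 2.531494 = 2394.0 W/m².
— Configuration B (ϕ=+18.5°):
Solar declination: sin δ = sin ε · sin L_s = sin 81.50° × sin 296.3° = -0.88664, so δ = -62.454°.
cos h₀ = −tan(+18.5°) tan(-62.454°) = 0.6415, h₀ = 0.8744 rad.
Bracket: h₀ sin ϕ sin δ + cos ϕ cos δ sin h₀ = 0.8744×0.31730×-0.88664 + 0.94832×0.46246×0.76713 = -0.245996 + 0.336433 = 0.090437.
Q̄ = (S_0/π) × [bracket] = (2971/π) × 0.090437 = 85.526 W/m².
Ratio Q̄_A / Q̄_B = 2394.0 / 85.526 = 27.99.

Q̄_A / Q̄_B ≈ 28.0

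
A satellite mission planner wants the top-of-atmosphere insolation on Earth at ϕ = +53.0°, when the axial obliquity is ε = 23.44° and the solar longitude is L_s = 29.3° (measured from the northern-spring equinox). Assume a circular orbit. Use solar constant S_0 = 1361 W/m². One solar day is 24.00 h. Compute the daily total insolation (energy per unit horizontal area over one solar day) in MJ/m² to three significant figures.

32.0 MJ/m²

Solar declination: sin δ = sin ε · sin L_s = sin 23.44° × sin 29.3° = 0.19467, so δ = +11.225°.
cos h₀ = −tan(+53.0°) tan(+11.225°) = -0.2634, h₀ = 1.8373 rad.
Bracket: h₀ sin ϕ sin δ + cos ϕ cos δ sin h₀ = 1.8373×0.79864×0.19467 + 0.60182×0.98087×0.96469 = 0.285647 + 0.569463 = 0.855110.
Q̄ = (S_0/π) × [bracket] = (1361/π) × 0.855110 = 370.45 W/m².
Daily total = Q̄ × 24.00 h × 3600 s/h = 370.45 × 24.00 × 3600 / 10⁶ = 32.01 MJ/m².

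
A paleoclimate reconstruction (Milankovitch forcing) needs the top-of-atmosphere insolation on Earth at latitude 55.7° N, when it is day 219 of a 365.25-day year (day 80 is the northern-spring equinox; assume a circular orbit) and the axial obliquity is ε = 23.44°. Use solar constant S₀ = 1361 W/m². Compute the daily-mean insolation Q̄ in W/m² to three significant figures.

Q̄ ≈ 408 W/m²

Solar longitude: λ_s = 360° × (219 − 80)/365.25 = 137.002°.
sin δ = sin 23.44° × sin 137.002° = 0.27128, so δ = +15.740°.
cos H₀ = −tan(+55.7°) tan(+15.740°) = -0.4132, H₀ = 1.9967 rad.
Bracket: H₀ sin φ sin δ + cos φ cos δ sin H₀ = 1.9967×0.82610×0.27128 + 0.56353×0.96250×0.91065 = 0.447469 + 0.493934 = 0.941403.
Q̄ = (S₀/π) × [bracket] = (1361/π) × 0.941403 = 407.8 W/m².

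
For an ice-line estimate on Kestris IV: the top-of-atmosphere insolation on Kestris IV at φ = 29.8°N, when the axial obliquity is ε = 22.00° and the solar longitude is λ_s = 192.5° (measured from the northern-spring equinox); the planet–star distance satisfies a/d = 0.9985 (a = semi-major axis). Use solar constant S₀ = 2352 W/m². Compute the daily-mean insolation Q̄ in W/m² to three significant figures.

Q̄ ≈ 599 W/m²

Solar declination: sin δ = sin ε · sin λ_s = sin 22.00° × sin 192.5° = -0.08108, so δ = -4.651°.
cos H₀ = −tan(+29.8°) tan(-4.651°) = 0.0466, H₀ = 1.5242 rad.
Bracket: H₀ sin φ sin δ + cos φ cos δ sin H₀ = 1.5242×0.49697×-0.08108 + 0.86777×0.99671×0.99891 = -0.061417 + 0.863972 = 0.802555.
Inverse-square distance factor (a/d)² = 0.9985² = 0.997002.
Q̄ = (S₀/π) × 0.997002 × [bracket] = (2352/π) × 0.997002 × 0.802555 = 599.0 W/m².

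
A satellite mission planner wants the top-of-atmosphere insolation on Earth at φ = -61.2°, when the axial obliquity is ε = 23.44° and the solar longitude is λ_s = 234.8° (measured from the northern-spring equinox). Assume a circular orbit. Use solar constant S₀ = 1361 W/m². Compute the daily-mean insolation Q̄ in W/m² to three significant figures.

Solar declination: sin δ = sin ε · sin λ_s = sin 23.44° × sin 234.8° = -0.32505, so δ = -18.969°.
cos H₀ = −tan(-61.2°) tan(-18.969°) = -0.6252, H₀ = 2.2462 rad.
Bracket: H₀ sin φ sin δ + cos φ cos δ sin H₀ = 2.2462×-0.87631×-0.32505 + 0.48175×0.94570×0.78045 = 0.639818 + 0.355566 = 0.995384.
Q̄ = (S₀/π) × [bracket] = (1361/π) × 0.995384 = 431.2 W/m².

Q̄ ≈ 431 W/m²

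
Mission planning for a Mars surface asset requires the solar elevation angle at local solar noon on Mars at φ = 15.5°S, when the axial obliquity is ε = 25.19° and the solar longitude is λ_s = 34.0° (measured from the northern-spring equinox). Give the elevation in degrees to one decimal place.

Solar declination: sin δ = sin ε · sin λ_s = sin 25.19° × sin 34.0° = 0.23800, so δ = +13.769°.
At local noon the hour angle is zero, so the zenith angle equals |φ − δ| = |-15.5° − (+13.769°)| = 29.269°.
Elevation = 90° − 29.269° = 60.7°.

60.7°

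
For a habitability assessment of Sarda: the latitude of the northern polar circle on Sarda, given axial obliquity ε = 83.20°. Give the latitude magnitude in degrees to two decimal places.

The polar circle is the lowest latitude that experiences at least one full rotation of continuous daylight at the northern-summer solstice; it lies at |φ| = 90° − ε = 90° − 83.20° = 6.80°.

6.80°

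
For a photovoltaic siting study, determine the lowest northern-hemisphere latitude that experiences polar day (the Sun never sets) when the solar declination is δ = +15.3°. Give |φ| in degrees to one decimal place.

Polar day requires cos H₀ = −tan φ tan δ ≤ −1, i.e. tan φ tan δ ≥ 1.
The boundary is |tan φ| · |tan δ| = 1, so |φ| = 90° − |δ| = 90° − 15.3° = 74.7° in the northern hemisphere.

|φ| = 74.7°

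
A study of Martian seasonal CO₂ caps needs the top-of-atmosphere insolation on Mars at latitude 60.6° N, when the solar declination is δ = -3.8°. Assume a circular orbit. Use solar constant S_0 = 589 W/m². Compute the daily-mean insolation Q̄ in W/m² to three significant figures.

cos h₀ = −tan(+60.6°) tan(-3.800°) = 0.1179, h₀ = 1.4526 rad.
Bracket: h₀ sin ϕ sin δ + cos ϕ cos δ sin h₀ = 1.4526×0.87121×-0.06627 + 0.49090×0.99780×0.99303 = -0.083866 + 0.486406 = 0.402540.
Q̄ = (S_0/π) × [bracket] = (589/π) × 0.402540 = 75.47 W/m².

Q̄ ≈ 75.5 W/m²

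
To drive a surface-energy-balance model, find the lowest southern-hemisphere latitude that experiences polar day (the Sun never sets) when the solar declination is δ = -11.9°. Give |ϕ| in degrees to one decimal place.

|ϕ| = 78.1°

Polar day requires cos h₀ = −tan ϕ tan δ ≤ −1, i.e. tan ϕ tan δ ≥ 1.
The boundary is |tan ϕ| · |tan δ| = 1, so |ϕ| = 90° − |δ| = 90° − 11.9° = 78.1° in the southern hemisphere.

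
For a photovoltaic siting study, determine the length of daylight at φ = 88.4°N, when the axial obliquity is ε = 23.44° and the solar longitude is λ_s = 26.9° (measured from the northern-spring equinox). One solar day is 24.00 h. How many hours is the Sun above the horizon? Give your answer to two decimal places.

Solar declination: sin δ = sin ε · sin λ_s = sin 23.44° × sin 26.9° = 0.17997, so δ = +10.368°.
Sunrise equation: cos H₀ = −tan φ · tan δ = -6.5501 ≤ −1, so the Sun never sets (polar day) and H₀ = π.
Daylight = 2H₀/(2π) × 24.00 h = (3.1416/π) × 24.00 = 24.00 h.

24.00 h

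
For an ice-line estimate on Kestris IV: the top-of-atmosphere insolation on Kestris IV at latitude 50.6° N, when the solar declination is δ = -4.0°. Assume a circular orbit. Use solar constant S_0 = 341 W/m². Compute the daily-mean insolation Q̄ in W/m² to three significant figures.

cos h₀ = −tan(+50.6°) tan(-4.000°) = 0.0851, h₀ = 1.4856 rad.
Bracket: h₀ sin ϕ sin δ + cos ϕ cos δ sin h₀ = 1.4856×0.77273×-0.06976 + 0.63473×0.99756×0.99637 = -0.080082 + 0.630883 = 0.550801.
Q̄ = (S_0/π) × [bracket] = (341/π) × 0.550801 = 59.79 W/m².

Q̄ ≈ 59.8 W/m²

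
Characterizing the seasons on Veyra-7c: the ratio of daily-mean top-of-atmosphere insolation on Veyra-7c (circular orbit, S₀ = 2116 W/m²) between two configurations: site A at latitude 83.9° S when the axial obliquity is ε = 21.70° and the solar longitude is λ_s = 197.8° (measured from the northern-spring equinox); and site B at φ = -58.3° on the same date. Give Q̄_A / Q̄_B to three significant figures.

Q̄_A / Q̄_B ≈ 0.518

— Configuration A (φ=-83.9°):
Solar declination: sin δ = sin ε · sin λ_s = sin 21.70° × sin 197.8° = -0.11303, so δ = -6.490°.
cos H₀ = −tan(-83.9°) tan(-6.490°) = -1.0645 ≤ −1 ⇒ polar day, H₀ = π.
Bracket: H₀ sin φ sin δ + cos φ cos δ sin H₀ = 3.1416×-0.99434×-0.11303 + 0.10626×0.99359×0.00000 = 0.353085 + 0.000000 = 0.353085.
Q̄ = (S₀/π) × [bracket] = (2116/π) × 0.353085 = 237.82 W/m².
— Configuration B (φ=-58.3°):
cos H₀ = −tan(-58.3°) tan(-6.490°) = -0.1842, H₀ = 1.7560 rad.
Bracket: H₀ sin φ sin δ + cos φ cos δ sin H₀ = 1.7560×-0.85081×-0.11303 + 0.52547×0.99359×0.98289 = 0.168869 + 0.513169 = 0.682038.
Q̄ = (S₀/π) × [bracket] = (2116/π) × 0.682038 = 459.38 W/m².
Ratio Q̄_A / Q̄_B = 237.82 / 459.38 = 0.5177.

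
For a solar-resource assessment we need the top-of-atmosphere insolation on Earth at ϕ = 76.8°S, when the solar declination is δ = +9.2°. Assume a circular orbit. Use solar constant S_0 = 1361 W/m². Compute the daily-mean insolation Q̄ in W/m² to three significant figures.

cos h₀ = −tan(-76.8°) tan(+9.200°) = 0.6905, h₀ = 0.8086 rad.
Bracket: h₀ sin ϕ sin δ + cos ϕ cos δ sin h₀ = 0.8086×-0.97358×0.15988 + 0.22835×0.98714×0.72329 = -0.125863 + 0.163039 = 0.037176.
Q̄ = (S_0/π) × [bracket] = (1361/π) × 0.037176 = 16.11 W/m².

Q̄ ≈ 16.1 W/m²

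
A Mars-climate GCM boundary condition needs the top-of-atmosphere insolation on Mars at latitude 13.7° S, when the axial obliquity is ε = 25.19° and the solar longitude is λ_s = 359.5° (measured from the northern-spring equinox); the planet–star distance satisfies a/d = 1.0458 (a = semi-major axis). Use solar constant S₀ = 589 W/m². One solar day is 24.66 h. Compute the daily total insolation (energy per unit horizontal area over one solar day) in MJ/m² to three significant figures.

17.7 MJ/m²

Solar declination: sin δ = sin ε · sin λ_s = sin 25.19° × sin 359.5° = -0.00371, so δ = -0.213°.
cos H₀ = −tan(-13.7°) tan(-0.213°) = -0.0009, H₀ = 1.5717 rad.
Bracket: H₀ sin φ sin δ + cos φ cos δ sin H₀ = 1.5717×-0.23684×-0.00371 + 0.97155×0.99999×1.00000 = 0.001381 + 0.971540 = 0.972921.
Inverse-square distance factor (a/d)² = 1.0458² = 1.093698.
Q̄ = (S₀/π) × 1.093698 × [bracket] = (589/π) × 1.093698 × 0.972921 = 199.50 W/m².
Daily total = Q̄ × 24.66 h × 3600 s/h = 199.50 × 24.66 × 3600 / 10⁶ = 17.71 MJ/m².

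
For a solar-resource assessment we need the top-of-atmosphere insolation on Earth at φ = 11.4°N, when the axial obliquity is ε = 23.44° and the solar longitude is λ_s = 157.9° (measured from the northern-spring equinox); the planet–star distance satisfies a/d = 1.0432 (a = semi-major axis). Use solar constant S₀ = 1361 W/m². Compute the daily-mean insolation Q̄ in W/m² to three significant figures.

Solar declination: sin δ = sin ε · sin λ_s = sin 23.44° × sin 157.9° = 0.14966, so δ = +8.607°.
cos H₀ = −tan(+11.4°) tan(+8.607°) = -0.0305, H₀ = 1.6013 rad.
Bracket: H₀ sin φ sin δ + cos φ cos δ sin H₀ = 1.6013×0.19766×0.14966 + 0.98027×0.98874×0.99953 = 0.047369 + 0.968777 = 1.016146.
Inverse-square distance factor (a/d)² = 1.0432² = 1.088266.
Q̄ = (S₀/π) × 1.088266 × [bracket] = (1361/π) × 1.088266 × 1.016146 = 479.1 W/m².

Q̄ ≈ 479 W/m²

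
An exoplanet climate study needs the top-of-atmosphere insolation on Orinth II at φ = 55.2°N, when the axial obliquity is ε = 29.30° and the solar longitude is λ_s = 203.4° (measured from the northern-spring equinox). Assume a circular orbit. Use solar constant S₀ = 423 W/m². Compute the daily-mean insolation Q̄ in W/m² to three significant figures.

Q̄ ≈ 44.7 W/m²

Solar declination: sin δ = sin ε · sin λ_s = sin 29.30° × sin 203.4° = -0.19436, so δ = -11.207°.
cos H₀ = −tan(+55.2°) tan(-11.207°) = 0.2851, H₀ = 1.2817 rad.
Bracket: H₀ sin φ sin δ + cos φ cos δ sin H₀ = 1.2817×0.82115×-0.19436 + 0.57071×0.98093×0.95850 = -0.204558 + 0.536594 = 0.332036.
Q̄ = (S₀/π) × [bracket] = (423/π) × 0.332036 = 44.71 W/m².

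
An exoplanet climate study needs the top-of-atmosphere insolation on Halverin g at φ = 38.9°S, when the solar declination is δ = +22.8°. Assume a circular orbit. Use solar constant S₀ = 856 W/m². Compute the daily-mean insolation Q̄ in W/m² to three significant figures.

cos H₀ = −tan(-38.9°) tan(+22.800°) = 0.3392, H₀ = 1.2247 rad.
Bracket: H₀ sin φ sin δ + cos φ cos δ sin H₀ = 1.2247×-0.62796×0.38752 + 0.77824×0.92186×0.94072 = -0.298027 + 0.674899 = 0.376872.
Q̄ = (S₀/π) × [bracket] = (856/π) × 0.376872 = 102.7 W/m².

Q̄ ≈ 103 W/m²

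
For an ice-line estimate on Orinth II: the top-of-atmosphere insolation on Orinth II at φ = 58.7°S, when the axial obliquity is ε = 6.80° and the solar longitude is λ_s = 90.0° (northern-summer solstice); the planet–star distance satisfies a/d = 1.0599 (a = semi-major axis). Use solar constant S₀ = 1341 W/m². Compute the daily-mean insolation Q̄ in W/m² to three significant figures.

Q̄ ≈ 176 W/m²

Solar declination: sin δ = sin ε · sin λ_s = sin 6.80° × sin 90.0° = 0.11840, so δ = +6.800°.
cos H₀ = −tan(-58.7°) tan(+6.800°) = 0.1961, H₀ = 1.3734 rad.
Bracket: H₀ sin φ sin δ + cos φ cos δ sin H₀ = 1.3734×-0.85446×0.11840 + 0.51952×0.99297×0.98058 = -0.138944 + 0.505850 = 0.366906.
Inverse-square distance factor (a/d)² = 1.0599² = 1.123388.
Q̄ = (S₀/π) × 1.123388 × [bracket] = (1341/π) × 1.123388 × 0.366906 = 175.9 W/m².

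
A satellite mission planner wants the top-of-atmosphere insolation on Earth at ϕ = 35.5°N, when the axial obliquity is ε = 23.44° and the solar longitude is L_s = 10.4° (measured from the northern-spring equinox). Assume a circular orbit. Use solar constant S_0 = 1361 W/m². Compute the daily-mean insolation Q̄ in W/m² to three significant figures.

Q̄ ≈ 381 W/m²

Solar declination: sin δ = sin ε · sin L_s = sin 23.44° × sin 10.4° = 0.07181, so δ = +4.118°.
cos h₀ = −tan(+35.5°) tan(+4.118°) = -0.0514, h₀ = 1.6222 rad.
Bracket: h₀ sin ϕ sin δ + cos ϕ cos δ sin h₀ = 1.6222×0.58070×0.07181 + 0.81412×0.99742×0.99868 = 0.067646 + 0.810948 = 0.878594.
Q̄ = (S_0/π) × [bracket] = (1361/π) × 0.878594 = 380.6 W/m².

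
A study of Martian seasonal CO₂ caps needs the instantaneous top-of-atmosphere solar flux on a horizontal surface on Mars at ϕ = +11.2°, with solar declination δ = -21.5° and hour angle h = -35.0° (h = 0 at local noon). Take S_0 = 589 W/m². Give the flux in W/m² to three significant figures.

398 W/m²

cos θ_z = sin ϕ sin δ + cos ϕ cos δ cos h = -0.071187 + 0.747638 = 0.676451.
Flux = S_0 · cos θ_z = 589 × 0.676451 = 398.4 W/m².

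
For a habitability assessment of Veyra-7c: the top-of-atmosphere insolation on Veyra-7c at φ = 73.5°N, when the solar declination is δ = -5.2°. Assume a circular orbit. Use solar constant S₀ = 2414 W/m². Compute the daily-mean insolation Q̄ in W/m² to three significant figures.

cos H₀ = −tan(+73.5°) tan(-5.200°) = 0.3072, H₀ = 1.2585 rad.
Bracket: H₀ sin φ sin δ + cos φ cos δ sin H₀ = 1.2585×0.95882×-0.09063 + 0.28402×0.99588×0.95163 = -0.109361 + 0.269168 = 0.159807.
Q̄ = (S₀/π) × [bracket] = (2414/π) × 0.159807 = 122.8 W/m².

Q̄ ≈ 123 W/m²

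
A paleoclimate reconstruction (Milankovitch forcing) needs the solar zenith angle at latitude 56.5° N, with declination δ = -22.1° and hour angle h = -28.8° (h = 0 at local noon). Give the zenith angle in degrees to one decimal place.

θ_z = 82.3°

cos θ_z = sin φ sin δ + cos φ cos δ cos h = -0.313728 + 0.448130 = 0.134402.
θ_z = arccos(0.134402) = 82.3°.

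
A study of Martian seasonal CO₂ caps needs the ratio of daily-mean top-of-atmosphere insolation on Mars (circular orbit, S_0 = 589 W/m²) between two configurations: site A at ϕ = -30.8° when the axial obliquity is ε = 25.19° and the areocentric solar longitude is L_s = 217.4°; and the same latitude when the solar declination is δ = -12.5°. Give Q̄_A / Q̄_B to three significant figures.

— Configuration A (ϕ=-30.8°):
sin δ = sin 25.19° × sin 217.4° = -0.25851, so δ = -14.982°.
cos h₀ = −tan(-30.8°) tan(-14.982°) = -0.1595, h₀ = 1.7310 rad.
Bracket: h₀ sin ϕ sin δ + cos ϕ cos δ sin h₀ = 1.7310×-0.51204×-0.25851 + 0.85896×0.96601×0.98719 = 0.229128 + 0.819135 = 1.048263.
Q̄ = (S_0/π) × [bracket] = (589/π) × 1.048263 = 196.53 W/m².
— Configuration B (ϕ=-30.8°):
cos h₀ = −tan(-30.8°) tan(-12.500°) = -0.1322, h₀ = 1.7033 rad.
Bracket: h₀ sin ϕ sin δ + cos ϕ cos δ sin h₀ = 1.7033×-0.51204×-0.21644 + 0.85896×0.97630×0.99123 = 0.188770 + 0.831248 = 1.020018.
Q̄ = (S_0/π) × [bracket] = (589/π) × 1.020018 = 191.24 W/m².
Ratio Q̄_A / Q̄_B = 196.53 / 191.24 = 1.028.

Q̄_A / Q̄_B ≈ 1.03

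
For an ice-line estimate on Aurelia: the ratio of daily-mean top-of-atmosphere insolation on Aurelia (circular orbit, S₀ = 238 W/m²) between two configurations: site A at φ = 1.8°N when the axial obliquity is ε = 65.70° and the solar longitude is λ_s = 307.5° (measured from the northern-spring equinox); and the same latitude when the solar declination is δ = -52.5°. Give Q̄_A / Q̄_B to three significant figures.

— Configuration A (φ=+1.8°):
Solar declination: sin δ = sin ε · sin λ_s = sin 65.70° × sin 307.5° = -0.72306, so δ = -46.308°.
cos H₀ = −tan(+1.8°) tan(-46.308°) = 0.0329, H₀ = 1.5379 rad.
Bracket: H₀ sin φ sin δ + cos φ cos δ sin H₀ = 1.5379×0.03141×-0.72306 + 0.99951×0.69078×0.99946 = -0.034928 + 0.690069 = 0.655141.
Q̄ = (S₀/π) × [bracket] = (238/π) × 0.655141 = 49.632 W/m².
— Configuration B (φ=+1.8°):
cos H₀ = −tan(+1.8°) tan(-52.500°) = 0.0410, H₀ = 1.5298 rad.
Bracket: H₀ sin φ sin δ + cos φ cos δ sin H₀ = 1.5298×0.03141×-0.79335 + 0.99951×0.60876×0.99916 = -0.038121 + 0.607951 = 0.569830.
Q̄ = (S₀/π) × [bracket] = (238/π) × 0.569830 = 43.169 W/m².
Ratio Q̄_A / Q̄_B = 49.632 / 43.169 = 1.150.

Q̄_A / Q̄_B ≈ 1.15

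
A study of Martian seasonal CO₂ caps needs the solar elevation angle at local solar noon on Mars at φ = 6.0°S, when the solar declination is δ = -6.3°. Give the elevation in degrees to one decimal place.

89.7°

At local noon the hour angle is zero, so the zenith angle equals |φ − δ| = |-6.0° − (-6.300°)| = 0.300°.
Elevation = 90° − 0.300° = 89.7°.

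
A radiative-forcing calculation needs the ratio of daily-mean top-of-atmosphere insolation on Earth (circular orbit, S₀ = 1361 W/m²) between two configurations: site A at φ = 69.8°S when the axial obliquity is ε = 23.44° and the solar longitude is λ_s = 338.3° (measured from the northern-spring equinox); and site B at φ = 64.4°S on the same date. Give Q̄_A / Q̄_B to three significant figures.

— Configuration A (φ=-69.8°):
Solar declination: sin δ = sin ε · sin λ_s = sin 23.44° × sin 338.3° = -0.14708, so δ = -8.458°.
cos H₀ = −tan(-69.8°) tan(-8.458°) = -0.4041, H₀ = 1.9868 rad.
Bracket: H₀ sin φ sin δ + cos φ cos δ sin H₀ = 1.9868×-0.93849×-0.14708 + 0.34530×0.98912×0.91469 = 0.274244 + 0.312406 = 0.586650.
Q̄ = (S₀/π) × [bracket] = (1361/π) × 0.586650 = 254.15 W/m².
— Configuration B (φ=-64.4°):
cos H₀ = −tan(-64.4°) tan(-8.458°) = -0.3104, H₀ = 1.8864 rad.
Bracket: H₀ sin φ sin δ + cos φ cos δ sin H₀ = 1.8864×-0.90183×-0.14708 + 0.43209×0.98912×0.95062 = 0.250214 + 0.406284 = 0.656498.
Q̄ = (S₀/π) × [bracket] = (1361/π) × 0.656498 = 284.41 W/m².
Ratio Q̄_A / Q̄_B = 254.15 / 284.41 = 0.8936.

Q̄_A / Q̄_B ≈ 0.894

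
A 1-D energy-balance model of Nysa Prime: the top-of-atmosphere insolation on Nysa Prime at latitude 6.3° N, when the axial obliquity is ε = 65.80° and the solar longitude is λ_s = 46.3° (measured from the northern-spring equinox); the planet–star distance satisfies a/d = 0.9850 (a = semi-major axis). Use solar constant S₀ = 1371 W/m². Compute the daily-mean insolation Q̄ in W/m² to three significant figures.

Q̄ ≈ 366 W/m²

Solar declination: sin δ = sin ε · sin λ_s = sin 65.80° × sin 46.3° = 0.65943, so δ = +41.257°.
cos H₀ = −tan(+6.3°) tan(+41.257°) = -0.0968, H₀ = 1.6678 rad.
Bracket: H₀ sin φ sin δ + cos φ cos δ sin H₀ = 1.6678×0.10973×0.65943 + 0.99396×0.75176×0.99530 = 0.120681 + 0.743707 = 0.864388.
Inverse-square distance factor (a/d)² = 0.9850² = 0.970225.
Q̄ = (S₀/π) × 0.970225 × [bracket] = (1371/π) × 0.970225 × 0.864388 = 366.0 W/m².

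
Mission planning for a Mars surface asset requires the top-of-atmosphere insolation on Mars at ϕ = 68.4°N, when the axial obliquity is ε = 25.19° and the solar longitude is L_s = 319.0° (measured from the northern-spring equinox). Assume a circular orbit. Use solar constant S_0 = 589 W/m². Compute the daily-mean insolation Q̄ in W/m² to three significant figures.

Solar declination: sin δ = sin ε · sin L_s = sin 25.19° × sin 319.0° = -0.27923, so δ = -16.214°.
cos h₀ = −tan(+68.4°) tan(-16.214°) = 0.7345, h₀ = 0.7459 rad.
Bracket: h₀ sin ϕ sin δ + cos ϕ cos δ sin h₀ = 0.7459×0.92978×-0.27923 + 0.36812×0.96022×0.67863 = -0.193652 + 0.239880 = 0.046228.
Q̄ = (S_0/π) × [bracket] = (589/π) × 0.046228 = 8.667 W/m².

Q̄ ≈ 8.67 W/m²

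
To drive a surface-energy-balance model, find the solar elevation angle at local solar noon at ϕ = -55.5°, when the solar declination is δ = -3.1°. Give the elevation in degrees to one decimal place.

37.6°

At local noon the hour angle is zero, so the zenith angle equals |ϕ − δ| = |-55.5° − (-3.100°)| = 52.400°.
Elevation = 90° − 52.400° = 37.6°.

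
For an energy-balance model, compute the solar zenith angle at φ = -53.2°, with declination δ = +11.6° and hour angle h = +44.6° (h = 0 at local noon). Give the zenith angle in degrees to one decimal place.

θ_z = 75.1°

cos θ_z = sin φ sin δ + cos φ cos δ cos h = -0.161009 + 0.417809 = 0.256800.
θ_z = arccos(0.256800) = 75.1°.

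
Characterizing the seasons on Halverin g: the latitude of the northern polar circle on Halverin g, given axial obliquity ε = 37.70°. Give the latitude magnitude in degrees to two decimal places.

The polar circle is the lowest latitude that experiences at least one full rotation of continuous daylight at the northern-summer solstice; it lies at |φ| = 90° − ε = 90° − 37.70° = 52.30°.

52.30°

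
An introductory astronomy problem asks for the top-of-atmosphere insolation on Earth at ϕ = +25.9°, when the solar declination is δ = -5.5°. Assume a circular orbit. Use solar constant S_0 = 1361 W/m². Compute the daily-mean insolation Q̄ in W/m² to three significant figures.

cos h₀ = −tan(+25.9°) tan(-5.500°) = 0.0468, h₀ = 1.5240 rad.
Bracket: h₀ sin ϕ sin δ + cos ϕ cos δ sin h₀ = 1.5240×0.43680×-0.09585 + 0.89956×0.99540×0.99891 = -0.063806 + 0.894446 = 0.830640.
Q̄ = (S_0/π) × [bracket] = (1361/π) × 0.830640 = 359.8 W/m².

Q̄ ≈ 360 W/m²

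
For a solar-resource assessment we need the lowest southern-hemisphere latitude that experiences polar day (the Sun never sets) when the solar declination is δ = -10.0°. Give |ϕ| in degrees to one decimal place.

|ϕ| = 80.0°

Polar day requires cos h₀ = −tan ϕ tan δ ≤ −1, i.e. tan ϕ tan δ ≥ 1.
The boundary is |tan ϕ| · |tan δ| = 1, so |ϕ| = 90° − |δ| = 90° − 10.0° = 80.0° in the southern hemisphere.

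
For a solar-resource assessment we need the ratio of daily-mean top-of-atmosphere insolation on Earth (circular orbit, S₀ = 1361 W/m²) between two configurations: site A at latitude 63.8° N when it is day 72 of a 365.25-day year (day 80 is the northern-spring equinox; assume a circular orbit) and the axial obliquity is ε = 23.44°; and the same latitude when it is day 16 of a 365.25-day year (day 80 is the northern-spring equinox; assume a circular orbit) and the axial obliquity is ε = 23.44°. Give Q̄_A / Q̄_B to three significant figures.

Q̄_A / Q̄_B ≈ 8.49

— Configuration A (φ=+63.8°):
Solar longitude: λ_s = 360° × (72 − 80)/365.25 = -7.885°, i.e. -7.885° + 360° = 352.115°.
sin δ = sin 23.44° × sin 352.115° = -0.05457, so δ = -3.128°.
cos H₀ = −tan(+63.8°) tan(-3.128°) = 0.1111, H₀ = 1.4595 rad.
Bracket: H₀ sin φ sin δ + cos φ cos δ sin H₀ = 1.4595×0.89726×-0.05457 + 0.44151×0.99851×0.99381 = -0.071462 + 0.438123 = 0.366661.
Q̄ = (S₀/π) × [bracket] = (1361/π) × 0.366661 = 158.84 W/m².
— Configuration B (φ=+63.8°):
Solar longitude: λ_s = 360° × (16 − 80)/365.25 = -63.080°, i.e. -63.080° + 360° = 296.920°.
sin δ = sin 23.44° × sin 296.920° = -0.35468, so δ = -20.774°.
cos H₀ = −tan(+63.8°) tan(-20.774°) = 0.7709, H₀ = 0.6905 rad.
Bracket: H₀ sin φ sin δ + cos φ cos δ sin H₀ = 0.6905×0.89726×-0.35468 + 0.44151×0.93499×0.63691 = -0.219745 + 0.262921 = 0.043176.
Q̄ = (S₀/π) × [bracket] = (1361/π) × 0.043176 = 18.705 W/m².
Ratio Q̄_A / Q̄_B = 158.84 / 18.705 = 8.492.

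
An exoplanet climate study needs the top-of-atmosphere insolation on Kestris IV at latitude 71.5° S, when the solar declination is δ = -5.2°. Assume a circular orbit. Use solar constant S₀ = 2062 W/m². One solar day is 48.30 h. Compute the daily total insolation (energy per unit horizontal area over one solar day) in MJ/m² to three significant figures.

cos H₀ = −tan(-71.5°) tan(-5.200°) = -0.2720, H₀ = 1.8463 rad.
Bracket: H₀ sin φ sin δ + cos φ cos δ sin H₀ = 1.8463×-0.94832×-0.09063 + 0.31730×0.99588×0.96230 = 0.158683 + 0.304080 = 0.462763.
Q̄ = (S₀/π) × [bracket] = (2062/π) × 0.462763 = 303.74 W/m².
Daily total = Q̄ × 48.30 h × 3600 s/h = 303.74 × 48.30 × 3600 / 10⁶ = 52.81 MJ/m².

52.8 MJ/m²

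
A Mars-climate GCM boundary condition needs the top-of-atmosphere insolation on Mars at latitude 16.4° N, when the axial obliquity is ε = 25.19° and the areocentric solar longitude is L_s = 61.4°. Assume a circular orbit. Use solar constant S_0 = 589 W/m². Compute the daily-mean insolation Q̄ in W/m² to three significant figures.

sin δ = sin 25.19° × sin 61.4° = 0.37369, so δ = +21.943°.
cos h₀ = −tan(+16.4°) tan(+21.943°) = -0.1186, h₀ = 1.6896 rad.
Bracket: h₀ sin ϕ sin δ + cos ϕ cos δ sin h₀ = 1.6896×0.28234×0.37369 + 0.95931×0.92755×0.99295 = 0.178266 + 0.883535 = 1.061801.
Q̄ = (S_0/π) × [bracket] = (589/π) × 1.061801 = 199.1 W/m².

Q̄ ≈ 199 W/m²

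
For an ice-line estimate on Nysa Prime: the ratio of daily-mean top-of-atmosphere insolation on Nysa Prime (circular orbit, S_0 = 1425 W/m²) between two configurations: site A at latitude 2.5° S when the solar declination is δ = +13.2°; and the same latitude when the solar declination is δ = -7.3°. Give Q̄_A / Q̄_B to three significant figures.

Q̄_A / Q̄_B ≈ 0.957

— Configuration A (ϕ=-2.5°):
cos h₀ = −tan(-2.5°) tan(+13.200°) = 0.0102, h₀ = 1.5606 rad.
Bracket: h₀ sin ϕ sin δ + cos ϕ cos δ sin h₀ = 1.5606×-0.04362×0.22835 + 0.99905×0.97358×0.99995 = -0.015545 + 0.972606 = 0.957061.
Q̄ = (S_0/π) × [bracket] = (1425/π) × 0.957061 = 434.11 W/m².
— Configuration B (ϕ=-2.5°):
cos h₀ = −tan(-2.5°) tan(-7.300°) = -0.0056, h₀ = 1.5764 rad.
Bracket: h₀ sin ϕ sin δ + cos ϕ cos δ sin h₀ = 1.5764×-0.04362×-0.12706 + 0.99905×0.99189×0.99998 = 0.008737 + 0.990928 = 0.999665.
Q̄ = (S_0/π) × [bracket] = (1425/π) × 0.999665 = 453.44 W/m².
Ratio Q̄_A / Q̄_B = 434.11 / 453.44 = 0.9574.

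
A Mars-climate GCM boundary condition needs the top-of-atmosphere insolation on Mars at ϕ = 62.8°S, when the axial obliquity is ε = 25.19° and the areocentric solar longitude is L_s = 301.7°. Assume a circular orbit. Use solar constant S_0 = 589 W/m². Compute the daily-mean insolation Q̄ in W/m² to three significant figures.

sin δ = sin 25.19° × sin 301.7° = -0.36212, so δ = -21.231°.
cos h₀ = −tan(-62.8°) tan(-21.231°) = -0.7559, h₀ = 2.4279 rad.
Bracket: h₀ sin ϕ sin δ + cos ϕ cos δ sin h₀ = 2.4279×-0.88942×-0.36212 + 0.45710×0.93213×0.65466 = 0.781970 + 0.278935 = 1.060905.
Q̄ = (S_0/π) × [bracket] = (589/π) × 1.060905 = 198.9 W/m².

Q̄ ≈ 199 W/m²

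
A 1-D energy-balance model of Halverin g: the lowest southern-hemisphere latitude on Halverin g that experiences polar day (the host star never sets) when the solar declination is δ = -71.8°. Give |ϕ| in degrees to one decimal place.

Polar day requires cos h₀ = −tan ϕ tan δ ≤ −1, i.e. tan ϕ tan δ ≥ 1.
The boundary is |tan ϕ| · |tan δ| = 1, so |ϕ| = 90° − |δ| = 90° − 71.8° = 18.2° in the southern hemisphere.

|ϕ| = 18.2°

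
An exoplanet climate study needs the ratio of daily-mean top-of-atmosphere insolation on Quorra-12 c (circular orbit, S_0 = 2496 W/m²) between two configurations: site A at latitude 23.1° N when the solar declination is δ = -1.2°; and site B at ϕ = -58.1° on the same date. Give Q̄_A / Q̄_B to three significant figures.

Q̄_A / Q̄_B ≈ 1.63

— Configuration A (ϕ=+23.1°):
cos h₀ = −tan(+23.1°) tan(-1.200°) = 0.0089, h₀ = 1.5619 rad.
Bracket: h₀ sin ϕ sin δ + cos ϕ cos δ sin h₀ = 1.5619×0.39234×-0.02094 + 0.91982×0.99978×0.99996 = -0.012832 + 0.919581 = 0.906749.
Q̄ = (S_0/π) × [bracket] = (2496/π) × 0.906749 = 720.41 W/m².
— Configuration B (ϕ=-58.1°):
cos h₀ = −tan(-58.1°) tan(-1.200°) = -0.0337, h₀ = 1.6045 rad.
Bracket: h₀ sin ϕ sin δ + cos ϕ cos δ sin h₀ = 1.6045×-0.84897×-0.02094 + 0.52844×0.99978×0.99943 = 0.028524 + 0.528023 = 0.556547.
Q̄ = (S_0/π) × [bracket] = (2496/π) × 0.556547 = 442.18 W/m².
Ratio Q̄_A / Q̄_B = 720.41 / 442.18 = 1.629.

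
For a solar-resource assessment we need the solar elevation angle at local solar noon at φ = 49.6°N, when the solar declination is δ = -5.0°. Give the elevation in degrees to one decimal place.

35.4°

At local noon the hour angle is zero, so the zenith angle equals |φ − δ| = |+49.6° − (-5.000°)| = 54.600°.
Elevation = 90° − 54.600° = 35.4°.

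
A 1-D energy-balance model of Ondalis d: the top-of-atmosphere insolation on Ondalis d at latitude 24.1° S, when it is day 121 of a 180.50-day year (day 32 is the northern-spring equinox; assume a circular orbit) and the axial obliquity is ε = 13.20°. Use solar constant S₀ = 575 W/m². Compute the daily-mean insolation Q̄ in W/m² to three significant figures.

Solar longitude: λ_s = 360° × (121 − 32)/180.50 = 177.507°.
sin δ = sin 13.20° × sin 177.507° = 0.00993, so δ = +0.569°.
cos H₀ = −tan(-24.1°) tan(+0.569°) = 0.0044, H₀ = 1.5664 rad.
Bracket: H₀ sin φ sin δ + cos φ cos δ sin H₀ = 1.5664×-0.40833×0.00993 + 0.91283×0.99995×0.99999 = -0.006351 + 0.912775 = 0.906424.
Q̄ = (S₀/π) × [bracket] = (575/π) × 0.906424 = 165.9 W/m².

Q̄ ≈ 166 W/m²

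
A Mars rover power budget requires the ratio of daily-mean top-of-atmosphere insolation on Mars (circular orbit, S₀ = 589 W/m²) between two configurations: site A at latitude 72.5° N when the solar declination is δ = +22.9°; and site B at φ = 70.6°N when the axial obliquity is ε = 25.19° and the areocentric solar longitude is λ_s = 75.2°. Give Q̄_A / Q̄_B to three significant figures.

— Configuration A (φ=+72.5°):
cos H₀ = −tan(+72.5°) tan(+22.900°) = -1.3397 ≤ −1 ⇒ polar day, H₀ = π.
Bracket: H₀ sin φ sin δ + cos φ cos δ sin H₀ = 3.1416×0.95372×0.38912 + 0.30071×0.92119×0.00000 = 1.165884 + 0.000000 = 1.165884.
Q̄ = (S₀/π) × [bracket] = (589/π) × 1.165884 = 218.59 W/m².
— Configuration B (φ=+70.6°):
sin δ = sin 25.19° × sin 75.2° = 0.41150, so δ = +24.299°.
cos H₀ = −tan(+70.6°) tan(+24.299°) = -1.2821 ≤ −1 ⇒ polar day, H₀ = π.
Bracket: H₀ sin φ sin δ + cos φ cos δ sin H₀ = 3.1416×0.94322×0.41150 + 0.33216×0.91141×0.00000 = 1.219365 + 0.000000 = 1.219365.
Q̄ = (S₀/π) × [bracket] = (589/π) × 1.219365 = 228.61 W/m².
Ratio Q̄_A / Q̄_B = 218.59 / 228.61 = 0.9562.

Q̄_A / Q̄_B ≈ 0.956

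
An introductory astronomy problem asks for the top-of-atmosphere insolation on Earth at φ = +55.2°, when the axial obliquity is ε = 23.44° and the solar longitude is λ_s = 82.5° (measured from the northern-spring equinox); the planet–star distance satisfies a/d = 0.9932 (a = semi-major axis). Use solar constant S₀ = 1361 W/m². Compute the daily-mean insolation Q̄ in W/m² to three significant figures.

Solar declination: sin δ = sin ε · sin λ_s = sin 23.44° × sin 82.5° = 0.39439, so δ = +23.228°.
cos H₀ = −tan(+55.2°) tan(+23.228°) = -0.6175, H₀ = 2.2364 rad.
Bracket: H₀ sin φ sin δ + cos φ cos δ sin H₀ = 2.2364×0.82115×0.39439 + 0.57071×0.91895×0.78657 = 0.724266 + 0.412520 = 1.136786.
Inverse-square distance factor (a/d)² = 0.9932² = 0.986446.
Q̄ = (S₀/π) × 0.986446 × [bracket] = (1361/π) × 0.986446 × 1.136786 = 485.8 W/m².

Q̄ ≈ 486 W/m²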